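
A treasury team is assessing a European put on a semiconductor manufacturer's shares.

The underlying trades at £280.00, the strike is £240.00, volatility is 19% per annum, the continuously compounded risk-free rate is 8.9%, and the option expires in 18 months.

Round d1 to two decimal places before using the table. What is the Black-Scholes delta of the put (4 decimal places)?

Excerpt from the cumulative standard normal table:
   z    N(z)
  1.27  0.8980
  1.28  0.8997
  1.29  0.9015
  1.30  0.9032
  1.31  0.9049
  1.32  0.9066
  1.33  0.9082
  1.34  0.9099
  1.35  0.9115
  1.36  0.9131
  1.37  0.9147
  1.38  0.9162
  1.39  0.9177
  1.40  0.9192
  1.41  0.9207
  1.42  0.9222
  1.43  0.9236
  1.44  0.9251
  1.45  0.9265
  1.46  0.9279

-0.0885

σ√T = 0.19·√1.5 = 0.2327
d₁ = [ln(280/240) + (0.089 + ½·0.19²)·1.5] / (σ√T) = (0.1542 + 0.1606) / 0.2327 = 1.3525 ≈ 1.35
N(d₁) = N(1.35) = 0.9115
Δ_put = N(d₁) − 1 = 0.9115 − 1 = -0.0885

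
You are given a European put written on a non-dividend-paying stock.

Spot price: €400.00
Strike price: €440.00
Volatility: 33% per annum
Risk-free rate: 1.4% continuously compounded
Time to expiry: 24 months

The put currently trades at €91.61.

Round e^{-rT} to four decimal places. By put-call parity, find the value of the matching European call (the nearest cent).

€63.75

exp(−rT) = exp(−0.014·2) = 0.9724
Put-call parity: C − P = S − K·e^(−rT) = 400 − 440·0.9724 = 400 − 427.8560 = -27.8560
C = P + (C − P) = 91.61 + (-27.8560) = 63.7540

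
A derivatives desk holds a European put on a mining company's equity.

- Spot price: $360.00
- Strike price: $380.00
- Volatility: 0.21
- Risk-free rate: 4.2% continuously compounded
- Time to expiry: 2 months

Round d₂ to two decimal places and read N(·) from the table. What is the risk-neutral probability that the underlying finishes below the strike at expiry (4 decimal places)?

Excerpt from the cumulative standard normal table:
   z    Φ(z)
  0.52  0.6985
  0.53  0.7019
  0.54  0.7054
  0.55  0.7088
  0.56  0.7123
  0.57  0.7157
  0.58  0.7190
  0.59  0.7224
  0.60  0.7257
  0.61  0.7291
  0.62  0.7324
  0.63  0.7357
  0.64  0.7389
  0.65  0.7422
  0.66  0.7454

0.7224

σ√T = 0.21 × 0.4082 = 0.0857
d₁ = [ln(360/380) + (0.042 + 0.21²/2)·0.1667] / 0.0857 = [-0.0541 + 0.0107] / 0.0857 = -0.5061 which rounds to -0.51
d₂ = d₁ − σ√T = -0.5061 − 0.0857 = -0.5919 which rounds to -0.59
Pr(exercise) under Q = N(−d₂) = N(0.59) = 0.7224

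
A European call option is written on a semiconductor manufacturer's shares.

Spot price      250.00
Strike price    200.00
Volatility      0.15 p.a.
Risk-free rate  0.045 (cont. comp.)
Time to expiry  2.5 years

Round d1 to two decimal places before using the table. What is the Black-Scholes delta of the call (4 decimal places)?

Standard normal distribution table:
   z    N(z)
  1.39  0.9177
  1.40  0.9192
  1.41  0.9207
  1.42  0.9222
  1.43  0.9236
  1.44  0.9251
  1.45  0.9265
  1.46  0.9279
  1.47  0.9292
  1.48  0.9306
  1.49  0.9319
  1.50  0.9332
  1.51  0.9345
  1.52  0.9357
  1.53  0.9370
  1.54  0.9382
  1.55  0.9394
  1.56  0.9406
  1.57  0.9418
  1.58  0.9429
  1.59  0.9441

0.9370

σ√T = 0.15·√2.5 = 0.2372
d₁ = [ln(250/200) + (0.045 + 0.15²/2)·2.5] / 0.2372 = [0.2231 + 0.1406] / 0.2372 = 1.5338 ≈ 1.53
N(d₁) = N(1.53) = 0.9370
Δ_call = N(d₁) = 0.9370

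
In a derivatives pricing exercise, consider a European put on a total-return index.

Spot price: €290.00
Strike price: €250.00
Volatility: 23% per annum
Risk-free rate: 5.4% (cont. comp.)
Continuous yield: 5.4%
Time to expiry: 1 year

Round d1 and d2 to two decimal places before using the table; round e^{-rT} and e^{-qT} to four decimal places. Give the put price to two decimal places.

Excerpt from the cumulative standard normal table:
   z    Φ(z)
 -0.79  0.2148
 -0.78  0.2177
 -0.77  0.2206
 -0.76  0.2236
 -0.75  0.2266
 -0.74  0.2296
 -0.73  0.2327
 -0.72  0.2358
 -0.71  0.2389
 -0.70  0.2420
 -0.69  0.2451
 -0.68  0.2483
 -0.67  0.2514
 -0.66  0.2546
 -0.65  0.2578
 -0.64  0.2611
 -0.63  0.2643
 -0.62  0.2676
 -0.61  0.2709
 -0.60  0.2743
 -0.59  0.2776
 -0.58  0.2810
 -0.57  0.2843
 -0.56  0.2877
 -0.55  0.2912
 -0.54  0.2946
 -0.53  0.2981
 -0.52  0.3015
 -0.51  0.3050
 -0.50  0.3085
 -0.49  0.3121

σ√T = 0.23·√1 = 0.2300
d₁ = [ln(290/250) + (0.054 − 0.054 + 0.23²/2)·1] / 0.2300 = [0.1484 + 0.0265] / 0.2300 = 0.7603 which rounds to 0.76
d₂ = d₁ − σ√T = 0.7603 − 0.2300 = 0.5303 which rounds to 0.53
e^(−qT) = e^(−0.054·1) = 0.9474;  e^(−rT) = e^(−0.054·1) = 0.9474
N(−d₂) = N(-0.53) = 0.2981;  N(−d₁) = N(-0.76) = 0.2236
P = 250·0.9474·0.2981 − 290·0.9474·0.2236 = 70.6050 − 61.4332 = 9.1718

€9.17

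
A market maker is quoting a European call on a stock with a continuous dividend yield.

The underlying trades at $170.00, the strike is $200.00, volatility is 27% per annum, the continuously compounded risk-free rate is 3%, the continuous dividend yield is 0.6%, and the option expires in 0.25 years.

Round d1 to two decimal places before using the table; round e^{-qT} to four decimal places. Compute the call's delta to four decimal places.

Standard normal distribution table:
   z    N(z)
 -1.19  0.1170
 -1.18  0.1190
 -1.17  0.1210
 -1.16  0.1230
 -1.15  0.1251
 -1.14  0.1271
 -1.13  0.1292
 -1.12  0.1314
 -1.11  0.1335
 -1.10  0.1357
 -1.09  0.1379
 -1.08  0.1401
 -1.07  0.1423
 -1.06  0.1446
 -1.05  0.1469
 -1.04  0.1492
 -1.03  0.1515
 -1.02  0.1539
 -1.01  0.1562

σ√T = 0.27 × 0.5000 = 0.1350
ln(S/K) + (r − q + σ²/2)T = ln(170/200) + (0.03 − 0.006 + 0.27²/2)·0.25 = -0.1625 + 0.0151 = -0.1474
d₁ = -0.1474 / 0.1350 = -1.0919 → -1.09
N(d₁) = N(-1.09) = 0.1379
Δ_call = e^(−qT)·N(d₁) = 0.9985·0.1379 = 0.1377

0.1377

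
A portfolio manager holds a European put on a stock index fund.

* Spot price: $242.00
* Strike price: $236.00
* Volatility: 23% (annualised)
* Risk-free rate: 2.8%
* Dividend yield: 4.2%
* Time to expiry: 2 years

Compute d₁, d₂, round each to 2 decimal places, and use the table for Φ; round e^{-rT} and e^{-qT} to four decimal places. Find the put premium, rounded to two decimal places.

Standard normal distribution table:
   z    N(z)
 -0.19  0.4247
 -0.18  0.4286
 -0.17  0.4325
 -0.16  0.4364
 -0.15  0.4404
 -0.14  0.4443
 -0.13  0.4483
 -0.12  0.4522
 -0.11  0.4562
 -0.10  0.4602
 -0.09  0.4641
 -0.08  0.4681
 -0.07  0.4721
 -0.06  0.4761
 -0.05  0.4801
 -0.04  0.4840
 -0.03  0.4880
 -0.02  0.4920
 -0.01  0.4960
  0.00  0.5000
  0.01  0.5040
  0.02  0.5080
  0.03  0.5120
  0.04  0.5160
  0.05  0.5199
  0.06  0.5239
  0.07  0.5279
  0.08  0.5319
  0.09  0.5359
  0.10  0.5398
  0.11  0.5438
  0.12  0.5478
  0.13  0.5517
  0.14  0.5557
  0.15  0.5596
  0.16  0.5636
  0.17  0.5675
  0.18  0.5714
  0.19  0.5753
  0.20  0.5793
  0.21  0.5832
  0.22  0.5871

T = 2;  σ√T = 0.3253
d₁ = [ln(242/236) + (0.028 − 0.042 + 0.23²/2)·2] / 0.3253 = [0.0251 + 0.0249] / 0.3253 = 0.1537 → 0.15
d₂ = d₁ − σ√T = 0.1537 − 0.3253 = -0.1715 → -0.17
e^(−qT) = e^(−0.042·2) = 0.9194;  e^(−rT) = e^(−0.028·2) = 0.9455
P = 236·0.9455·N(0.17) − 242·0.9194·N(-0.15) = 236·0.9455·0.5675 − 242·0.9194·0.4404 = 126.6308 − 97.9867 = 28.6441

$28.64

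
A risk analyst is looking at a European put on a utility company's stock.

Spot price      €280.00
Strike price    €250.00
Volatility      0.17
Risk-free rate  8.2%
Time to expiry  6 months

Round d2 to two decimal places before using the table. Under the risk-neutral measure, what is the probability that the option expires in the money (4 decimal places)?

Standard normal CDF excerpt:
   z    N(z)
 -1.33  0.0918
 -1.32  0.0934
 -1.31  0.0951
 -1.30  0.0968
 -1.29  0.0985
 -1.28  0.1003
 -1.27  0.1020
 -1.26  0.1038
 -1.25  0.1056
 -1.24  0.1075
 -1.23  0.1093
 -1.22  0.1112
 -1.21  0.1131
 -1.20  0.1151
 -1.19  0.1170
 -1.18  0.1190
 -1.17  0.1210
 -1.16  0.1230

σ√T = 0.17 × 0.7071 = 0.1202
d₁ = [ln(280/250) + (0.082 + 0.17²/2)·0.5] / 0.1202 = [0.1133 + 0.0482] / 0.1202 = 1.3439 ⇒ 1.34
d₂ = d₁ − σ√T = 1.3439 − 0.1202 = 1.2237 ⇒ 1.22
Risk-neutral Pr[S_T < K] = N(−d₂) = N(-1.22) = 0.1112

0.1112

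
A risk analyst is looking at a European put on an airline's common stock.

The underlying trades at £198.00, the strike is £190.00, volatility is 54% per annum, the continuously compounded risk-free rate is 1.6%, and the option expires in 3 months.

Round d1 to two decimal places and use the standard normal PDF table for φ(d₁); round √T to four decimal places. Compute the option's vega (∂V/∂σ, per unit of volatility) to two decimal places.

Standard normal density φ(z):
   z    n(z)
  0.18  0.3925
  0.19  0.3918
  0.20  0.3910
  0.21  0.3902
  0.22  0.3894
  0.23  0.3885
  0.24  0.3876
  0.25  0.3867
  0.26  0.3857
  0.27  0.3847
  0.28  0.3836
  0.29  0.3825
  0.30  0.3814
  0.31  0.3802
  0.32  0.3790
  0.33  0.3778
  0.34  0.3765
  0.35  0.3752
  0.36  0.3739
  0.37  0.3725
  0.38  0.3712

T = 0.25;  σ√T = 0.2700
d₁ = [ln(198/190) + (0.016 + 0.54²/2)·0.25] / 0.2700 = [0.0412 + 0.0404] / 0.2700 = 0.3026 → 0.30
√T = √0.25 = 0.5000
φ(d₁) = φ(0.30) = 0.3814
vega = S·φ(d₁)·√T = 198·0.3814·0.5000 = 37.7586

37.76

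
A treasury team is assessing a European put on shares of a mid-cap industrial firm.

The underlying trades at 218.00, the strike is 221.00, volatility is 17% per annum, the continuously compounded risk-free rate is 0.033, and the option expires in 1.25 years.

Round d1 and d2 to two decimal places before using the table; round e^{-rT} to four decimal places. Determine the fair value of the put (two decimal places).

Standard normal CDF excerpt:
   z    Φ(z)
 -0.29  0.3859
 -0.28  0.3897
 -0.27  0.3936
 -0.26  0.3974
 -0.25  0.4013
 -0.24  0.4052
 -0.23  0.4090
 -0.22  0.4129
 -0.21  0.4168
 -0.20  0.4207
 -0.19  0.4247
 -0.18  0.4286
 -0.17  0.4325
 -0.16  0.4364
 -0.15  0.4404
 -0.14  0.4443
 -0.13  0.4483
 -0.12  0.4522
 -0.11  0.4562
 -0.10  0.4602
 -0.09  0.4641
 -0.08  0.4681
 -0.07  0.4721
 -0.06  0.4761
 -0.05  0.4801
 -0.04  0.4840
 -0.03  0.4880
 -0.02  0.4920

T = 1.25;  σ√T = 0.1901
d₁ = [ln(218/221) + (0.033 + ½·0.17²)·1.25] / (σ√T) = (-0.0137 + 0.0593) / 0.1901 = 0.2402 ⇒ 0.24
d₂ = 0.2402 − 0.1901 = 0.0501 ⇒ 0.05
exp(−rT) = exp(−0.033·1.25) = 0.9596
N(−d₂) = N(-0.05) = 0.4801;  N(−d₁) = N(-0.24) = 0.4052
P = 221·0.9596·0.4801 − 218·0.4052 = 101.8156 − 88.3336 = 13.4820

13.48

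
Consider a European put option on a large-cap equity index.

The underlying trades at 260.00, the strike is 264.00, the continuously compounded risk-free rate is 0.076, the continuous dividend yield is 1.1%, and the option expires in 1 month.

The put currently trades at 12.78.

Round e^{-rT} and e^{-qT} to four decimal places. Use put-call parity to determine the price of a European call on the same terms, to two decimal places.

10.21

e^(−qT) = e^(−0.011·0.08333) = 0.9991;  e^(−rT) = e^(−0.076·0.08333) = 0.9937
Put-call parity: C − P = S·e^(−qT) − K·e^(−rT) = 260·0.9991 − 264·0.9937 = 259.7660 − 262.3368 = -2.5708
C = P + (C − P) = 12.78 + (-2.5708) = 10.2092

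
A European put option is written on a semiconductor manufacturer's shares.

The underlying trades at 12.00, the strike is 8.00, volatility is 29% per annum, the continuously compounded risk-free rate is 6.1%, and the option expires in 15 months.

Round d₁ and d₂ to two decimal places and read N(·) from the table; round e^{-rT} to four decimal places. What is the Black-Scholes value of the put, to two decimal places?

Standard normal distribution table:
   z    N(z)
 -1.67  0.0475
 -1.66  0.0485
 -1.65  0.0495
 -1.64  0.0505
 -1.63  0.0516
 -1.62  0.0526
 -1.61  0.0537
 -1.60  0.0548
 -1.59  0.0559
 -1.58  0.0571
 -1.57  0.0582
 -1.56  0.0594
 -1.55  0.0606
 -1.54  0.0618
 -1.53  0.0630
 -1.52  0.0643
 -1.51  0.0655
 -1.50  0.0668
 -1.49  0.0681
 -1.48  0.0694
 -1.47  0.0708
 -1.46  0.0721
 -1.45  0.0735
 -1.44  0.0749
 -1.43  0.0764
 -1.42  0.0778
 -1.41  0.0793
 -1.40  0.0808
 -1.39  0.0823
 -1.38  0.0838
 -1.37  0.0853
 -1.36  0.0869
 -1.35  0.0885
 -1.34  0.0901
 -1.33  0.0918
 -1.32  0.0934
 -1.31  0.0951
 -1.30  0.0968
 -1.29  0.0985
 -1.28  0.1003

T = 1.25;  σ√T = 0.3242
ln(S/K) + (r + σ²/2)T = ln(12/8) + (0.061 + 0.29²/2)·1.25 = 0.4055 + 0.1288 = 0.5343
d₁ = 0.5343 / 0.3242 = 1.6478 ⇒ 1.65
d₂ = d₁ − σ√T = 1.6478 − 0.3242 = 1.3236 ⇒ 1.32
e^(−rT) = e^(−0.061·1.25) = 0.9266
P = 8·0.9266·N(-1.32) − 12·N(-1.65) = 8·0.9266·0.0934 − 12·0.0495 = 0.6924 − 0.5940 = 0.0984

0.10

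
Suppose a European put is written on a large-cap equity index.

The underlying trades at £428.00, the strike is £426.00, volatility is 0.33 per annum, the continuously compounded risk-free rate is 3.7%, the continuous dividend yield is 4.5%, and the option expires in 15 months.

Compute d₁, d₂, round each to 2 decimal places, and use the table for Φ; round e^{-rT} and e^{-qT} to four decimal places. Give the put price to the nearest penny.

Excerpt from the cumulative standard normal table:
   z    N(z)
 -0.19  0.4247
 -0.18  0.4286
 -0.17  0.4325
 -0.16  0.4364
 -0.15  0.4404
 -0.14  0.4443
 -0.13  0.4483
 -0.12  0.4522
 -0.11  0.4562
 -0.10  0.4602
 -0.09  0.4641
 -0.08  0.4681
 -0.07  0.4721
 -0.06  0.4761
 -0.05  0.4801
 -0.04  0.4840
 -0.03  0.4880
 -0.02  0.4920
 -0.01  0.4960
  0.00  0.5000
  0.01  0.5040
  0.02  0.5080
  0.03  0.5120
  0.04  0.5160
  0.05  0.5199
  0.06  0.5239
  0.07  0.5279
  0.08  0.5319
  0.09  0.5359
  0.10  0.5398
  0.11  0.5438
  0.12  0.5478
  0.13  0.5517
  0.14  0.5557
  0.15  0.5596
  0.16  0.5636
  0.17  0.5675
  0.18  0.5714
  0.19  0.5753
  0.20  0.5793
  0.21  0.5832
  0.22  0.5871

£60.64

σ√T = 0.33 × 1.1180 = 0.3690
d₁ = [ln(428/426) + (0.037 − 0.045 + 0.33²/2)·1.25] / 0.3690 = [0.0047 + 0.0581] / 0.3690 = 0.1701 → 0.17
d₂ = d₁ − σ√T = 0.1701 − 0.3690 = -0.1989 → -0.20
exp(−qT) = exp(−0.045·1.25) = 0.9453;  exp(−rT) = exp(−0.037·1.25) = 0.9548
N(−d₂) = N(0.20) = 0.5793;  N(−d₁) = N(-0.17) = 0.4325
P = 426·0.9548·0.5793 − 428·0.9453·0.4325 = 235.6273 − 174.9845 = 60.6428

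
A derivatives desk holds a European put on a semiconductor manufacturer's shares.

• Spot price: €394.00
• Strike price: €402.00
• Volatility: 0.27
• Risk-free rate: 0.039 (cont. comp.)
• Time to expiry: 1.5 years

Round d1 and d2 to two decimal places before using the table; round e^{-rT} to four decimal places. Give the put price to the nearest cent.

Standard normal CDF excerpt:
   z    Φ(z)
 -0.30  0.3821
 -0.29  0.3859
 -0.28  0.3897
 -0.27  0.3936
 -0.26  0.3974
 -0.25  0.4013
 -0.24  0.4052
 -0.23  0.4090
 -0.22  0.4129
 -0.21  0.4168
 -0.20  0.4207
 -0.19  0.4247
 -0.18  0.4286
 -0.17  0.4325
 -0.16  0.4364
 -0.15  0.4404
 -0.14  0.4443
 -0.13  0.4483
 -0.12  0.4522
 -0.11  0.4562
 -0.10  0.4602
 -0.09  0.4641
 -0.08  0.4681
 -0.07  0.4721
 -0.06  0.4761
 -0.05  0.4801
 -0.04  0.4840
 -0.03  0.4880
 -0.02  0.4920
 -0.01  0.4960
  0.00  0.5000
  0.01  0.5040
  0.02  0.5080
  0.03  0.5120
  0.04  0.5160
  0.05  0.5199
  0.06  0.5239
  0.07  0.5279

σ√T = 0.27 × 1.2247 = 0.3307
d₁ = [ln(394/402) + (0.039 + ½·0.27²)·1.5] / (σ√T) = (-0.0201 + 0.1132) / 0.3307 = 0.2815 ≈ 0.28
d₂ = 0.2815 − 0.3307 = -0.0492 ≈ -0.05
exp(−rT) = exp(−0.039·1.5) = 0.9432
P = 402·0.9432·N(0.05) − 394·N(-0.28) = 402·0.9432·0.5199 − 394·0.3897 = 197.1286 − 153.5418 = 43.5868

€43.59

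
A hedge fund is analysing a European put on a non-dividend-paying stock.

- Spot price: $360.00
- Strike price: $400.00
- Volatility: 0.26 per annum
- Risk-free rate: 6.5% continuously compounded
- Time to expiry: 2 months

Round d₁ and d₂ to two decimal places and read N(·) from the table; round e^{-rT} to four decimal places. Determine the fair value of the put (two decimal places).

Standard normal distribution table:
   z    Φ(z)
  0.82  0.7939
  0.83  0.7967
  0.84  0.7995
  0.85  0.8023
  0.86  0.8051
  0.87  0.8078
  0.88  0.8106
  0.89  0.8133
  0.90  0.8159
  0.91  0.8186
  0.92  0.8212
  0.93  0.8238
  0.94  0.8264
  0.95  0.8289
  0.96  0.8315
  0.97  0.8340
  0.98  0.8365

σ√T = 0.26·√0.1667 = 0.1061
d₁ = [ln(360/400) + (0.065 + 0.26²/2)·0.1667] / 0.1061 = [-0.1054 + 0.0165] / 0.1061 = -0.8375 → -0.84
d₂ = d₁ − σ√T = -0.8375 − 0.1061 = -0.9436 → -0.94
e^(−rT) = e^(−0.065·0.1667) = 0.9892
N(−d₂) = N(0.94) = 0.8264;  N(−d₁) = N(0.84) = 0.7995
P = 400·0.9892·0.8264 − 360·0.7995 = 326.9900 − 287.8200 = 39.1700

$39.17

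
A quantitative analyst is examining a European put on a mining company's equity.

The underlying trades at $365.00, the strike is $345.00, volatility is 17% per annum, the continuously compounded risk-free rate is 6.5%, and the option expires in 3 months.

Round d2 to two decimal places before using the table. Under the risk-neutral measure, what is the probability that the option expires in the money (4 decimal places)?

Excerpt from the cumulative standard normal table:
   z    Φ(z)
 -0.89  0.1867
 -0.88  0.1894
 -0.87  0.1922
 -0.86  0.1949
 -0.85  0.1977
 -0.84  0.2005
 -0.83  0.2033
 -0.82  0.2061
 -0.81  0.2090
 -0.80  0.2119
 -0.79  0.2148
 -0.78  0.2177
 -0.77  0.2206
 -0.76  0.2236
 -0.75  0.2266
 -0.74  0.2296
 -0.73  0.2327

T = 0.25;  σ√T = 0.0850
d₁ = [ln(365/345) + (0.065 + 0.17²/2)·0.25] / 0.0850 = [0.0564 + 0.0199] / 0.0850 = 0.8967 → 0.90
d₂ = d₁ − σ√T = 0.8967 − 0.0850 = 0.8117 → 0.81
Pr(exercise) under Q = N(−d₂) = N(-0.81) = 0.2090

0.2090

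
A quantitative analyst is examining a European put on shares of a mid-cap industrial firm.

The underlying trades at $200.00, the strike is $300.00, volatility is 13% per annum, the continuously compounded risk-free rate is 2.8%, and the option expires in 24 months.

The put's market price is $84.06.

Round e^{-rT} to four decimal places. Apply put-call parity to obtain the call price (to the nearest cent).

$0.41

e^(−rT) = e^(−0.028·2) = 0.9455
Put-call parity: C − P = S − K·e^(−rT) = 200 − 300·0.9455 = 200 − 283.6500 = -83.6500
C = P + (C − P) = 84.06 + (-83.6500) = 0.4100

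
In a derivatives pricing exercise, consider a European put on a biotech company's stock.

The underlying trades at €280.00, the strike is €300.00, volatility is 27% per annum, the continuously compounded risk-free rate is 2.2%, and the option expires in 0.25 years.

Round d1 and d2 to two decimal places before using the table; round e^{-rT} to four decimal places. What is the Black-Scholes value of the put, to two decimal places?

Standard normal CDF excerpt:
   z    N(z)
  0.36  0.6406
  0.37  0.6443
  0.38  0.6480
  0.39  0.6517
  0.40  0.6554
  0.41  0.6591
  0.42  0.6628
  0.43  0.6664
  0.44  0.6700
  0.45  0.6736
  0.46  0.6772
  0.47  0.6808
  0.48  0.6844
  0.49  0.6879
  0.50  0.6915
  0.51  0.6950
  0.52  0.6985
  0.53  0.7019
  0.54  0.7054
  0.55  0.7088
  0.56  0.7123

σ√T = 0.27·√0.25 = 0.1350
d₁ = [ln(280/300) + (0.022 + 0.27²/2)·0.25] / 0.1350 = [-0.0690 + 0.0146] / 0.1350 = -0.4028 which rounds to -0.40
d₂ = d₁ − σ√T = -0.4028 − 0.1350 = -0.5378 which rounds to -0.54
e^(−rT) = e^(−0.022·0.25) = 0.9945
N(−d₂) = N(0.54) = 0.7054;  N(−d₁) = N(0.40) = 0.6554
P = 300·0.9945·0.7054 − 280·0.6554 = 210.4561 − 183.5120 = 26.9441

€26.94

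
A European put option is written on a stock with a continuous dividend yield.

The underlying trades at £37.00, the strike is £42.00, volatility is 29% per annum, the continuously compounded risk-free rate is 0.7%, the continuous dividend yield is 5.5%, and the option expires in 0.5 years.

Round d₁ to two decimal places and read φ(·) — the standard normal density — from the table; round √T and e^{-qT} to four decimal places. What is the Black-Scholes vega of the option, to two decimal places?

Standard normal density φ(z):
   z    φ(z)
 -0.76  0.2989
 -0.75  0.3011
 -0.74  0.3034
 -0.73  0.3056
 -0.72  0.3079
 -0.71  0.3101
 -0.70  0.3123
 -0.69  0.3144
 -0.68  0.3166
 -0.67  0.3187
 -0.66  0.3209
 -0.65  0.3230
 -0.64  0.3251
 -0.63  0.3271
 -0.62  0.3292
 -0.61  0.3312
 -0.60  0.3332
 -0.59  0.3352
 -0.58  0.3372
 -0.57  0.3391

8.33

T = 0.5;  σ√T = 0.2051
d₁ = [ln(37/42) + (0.007 − 0.055 + ½·0.29²)·0.5] / (σ√T) = (-0.1268 − 0.0030) / 0.2051 = -0.6326 → -0.63
√T = √0.5 = 0.7071
φ(d₁) = φ(-0.63) = 0.3271
exp(−qT) = exp(−0.055·0.5) = 0.9729
vega = S·exp(−qT)·φ(d₁)·√T = 37·0.9729·0.3271·0.7071 = 8.3259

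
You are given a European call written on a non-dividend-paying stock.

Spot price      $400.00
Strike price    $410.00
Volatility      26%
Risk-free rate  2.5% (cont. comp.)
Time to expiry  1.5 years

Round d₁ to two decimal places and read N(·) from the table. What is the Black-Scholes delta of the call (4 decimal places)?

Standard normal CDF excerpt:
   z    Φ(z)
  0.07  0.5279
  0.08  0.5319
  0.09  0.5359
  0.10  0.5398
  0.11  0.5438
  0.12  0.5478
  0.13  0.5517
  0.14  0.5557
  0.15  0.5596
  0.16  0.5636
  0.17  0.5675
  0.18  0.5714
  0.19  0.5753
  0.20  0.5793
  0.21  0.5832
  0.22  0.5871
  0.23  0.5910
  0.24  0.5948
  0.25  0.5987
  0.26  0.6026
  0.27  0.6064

0.5793

σ√T = 0.26·√1.5 = 0.3184
d₁ = [ln(400/410) + (0.025 + 0.26²/2)·1.5] / 0.3184 = [-0.0247 + 0.0882] / 0.3184 = 0.1994 ⇒ 0.20
N(d₁) = N(0.20) = 0.5793
Δ_call = N(d₁) = 0.5793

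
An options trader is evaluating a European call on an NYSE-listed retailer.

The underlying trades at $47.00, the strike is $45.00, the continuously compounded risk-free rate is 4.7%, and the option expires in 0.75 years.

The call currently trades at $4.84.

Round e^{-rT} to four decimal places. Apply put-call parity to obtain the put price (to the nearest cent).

e^(−rT) = e^(−0.047·0.75) = 0.9654
Put-call parity: C − P = S − K·e^(−rT) = 47 − 45·0.9654 = 47 − 43.4430 = 3.5570
P = C − (C − P) = 4.84 − (3.5570) = 1.2830

$1.28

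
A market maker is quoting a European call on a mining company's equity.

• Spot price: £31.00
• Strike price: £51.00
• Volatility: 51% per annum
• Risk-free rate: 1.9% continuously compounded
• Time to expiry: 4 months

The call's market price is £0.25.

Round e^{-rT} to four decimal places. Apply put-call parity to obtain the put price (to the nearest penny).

exp(−rT) = exp(−0.019·0.3333) = 0.9937
Put-call parity: C − P = S − K·e^(−rT) = 31 − 51·0.9937 = 31 − 50.6787 = -19.6787
P = C − (C − P) = 0.25 − (-19.6787) = 19.9287

£19.93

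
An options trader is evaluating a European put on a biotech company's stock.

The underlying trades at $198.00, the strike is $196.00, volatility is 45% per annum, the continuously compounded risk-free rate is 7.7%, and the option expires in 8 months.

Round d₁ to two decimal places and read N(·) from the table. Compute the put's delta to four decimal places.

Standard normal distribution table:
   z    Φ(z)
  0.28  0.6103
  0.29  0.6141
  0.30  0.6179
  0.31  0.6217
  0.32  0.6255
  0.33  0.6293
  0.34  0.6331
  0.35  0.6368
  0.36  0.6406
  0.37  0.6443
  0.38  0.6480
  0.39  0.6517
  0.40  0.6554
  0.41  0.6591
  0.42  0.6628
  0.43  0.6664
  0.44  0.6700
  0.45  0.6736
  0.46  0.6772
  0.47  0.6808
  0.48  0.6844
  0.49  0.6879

-0.3632

σ√T = 0.45 × 0.8165 = 0.3674
d₁ = [ln(198/196) + (0.077 + 0.45²/2)·0.6667] / 0.3674 = [0.0102 + 0.1188] / 0.3674 = 0.3511 ≈ 0.35
N(d₁) = N(0.35) = 0.6368
Δ_put = N(d₁) − 1 = 0.6368 − 1 = -0.3632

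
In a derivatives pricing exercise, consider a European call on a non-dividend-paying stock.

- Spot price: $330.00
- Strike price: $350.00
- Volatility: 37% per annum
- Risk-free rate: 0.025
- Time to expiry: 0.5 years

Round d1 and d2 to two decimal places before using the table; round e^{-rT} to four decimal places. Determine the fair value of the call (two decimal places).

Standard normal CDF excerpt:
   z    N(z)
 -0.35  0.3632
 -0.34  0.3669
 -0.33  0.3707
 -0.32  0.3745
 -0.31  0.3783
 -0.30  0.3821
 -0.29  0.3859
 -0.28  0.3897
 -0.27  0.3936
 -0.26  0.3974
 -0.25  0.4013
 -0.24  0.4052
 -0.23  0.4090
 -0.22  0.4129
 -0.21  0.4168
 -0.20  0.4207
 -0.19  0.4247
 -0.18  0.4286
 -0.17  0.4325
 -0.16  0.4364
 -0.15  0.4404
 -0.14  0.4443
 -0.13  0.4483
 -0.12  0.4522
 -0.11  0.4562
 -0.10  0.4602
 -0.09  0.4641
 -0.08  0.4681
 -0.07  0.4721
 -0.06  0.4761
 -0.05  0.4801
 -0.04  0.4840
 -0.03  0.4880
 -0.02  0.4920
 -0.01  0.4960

$27.67

T = 0.5;  σ√T = 0.2616
ln(S/K) + (r + σ²/2)T = ln(330/350) + (0.025 + 0.37²/2)·0.5 = -0.0588 + 0.0467 = -0.0121
d₁ = -0.0121 / 0.2616 = -0.0463 ⇒ -0.05
d₂ = d₁ − σ√T = -0.0463 − 0.2616 = -0.3079 ⇒ -0.31
e^(−rT) = e^(−0.025·0.5) = 0.9876
N(d₁) = N(-0.05) = 0.4801;  N(d₂) = N(-0.31) = 0.3783
C = 330·0.4801 − 350·0.9876·0.3783 = 158.4330 − 130.7632 = 27.6698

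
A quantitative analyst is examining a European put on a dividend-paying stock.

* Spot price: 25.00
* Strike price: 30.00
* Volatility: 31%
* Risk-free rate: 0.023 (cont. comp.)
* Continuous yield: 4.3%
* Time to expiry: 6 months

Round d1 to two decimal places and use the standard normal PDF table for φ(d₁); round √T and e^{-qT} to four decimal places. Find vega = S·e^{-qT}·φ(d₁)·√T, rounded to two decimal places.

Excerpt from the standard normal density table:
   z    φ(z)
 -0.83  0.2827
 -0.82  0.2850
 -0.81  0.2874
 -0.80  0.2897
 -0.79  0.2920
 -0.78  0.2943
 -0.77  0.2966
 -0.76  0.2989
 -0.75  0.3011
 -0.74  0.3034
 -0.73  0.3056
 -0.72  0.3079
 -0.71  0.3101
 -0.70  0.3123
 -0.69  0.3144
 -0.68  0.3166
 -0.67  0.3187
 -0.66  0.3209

T = 0.5;  σ√T = 0.2192
ln(S/K) + (r − q + σ²/2)T = ln(25/30) + (0.023 − 0.043 + 0.31²/2)·0.5 = -0.1823 + 0.0140 = -0.1683
d₁ = -0.1683 / 0.2192 = -0.7678 ⇒ -0.77
√T = √0.5 = 0.7071
φ(d₁) = φ(-0.77) = 0.2966
exp(−qT) = exp(−0.043·0.5) = 0.9787
vega = S·exp(−qT)·φ(d₁)·√T = 25·0.9787·0.2966·0.7071 = 5.1315

5.13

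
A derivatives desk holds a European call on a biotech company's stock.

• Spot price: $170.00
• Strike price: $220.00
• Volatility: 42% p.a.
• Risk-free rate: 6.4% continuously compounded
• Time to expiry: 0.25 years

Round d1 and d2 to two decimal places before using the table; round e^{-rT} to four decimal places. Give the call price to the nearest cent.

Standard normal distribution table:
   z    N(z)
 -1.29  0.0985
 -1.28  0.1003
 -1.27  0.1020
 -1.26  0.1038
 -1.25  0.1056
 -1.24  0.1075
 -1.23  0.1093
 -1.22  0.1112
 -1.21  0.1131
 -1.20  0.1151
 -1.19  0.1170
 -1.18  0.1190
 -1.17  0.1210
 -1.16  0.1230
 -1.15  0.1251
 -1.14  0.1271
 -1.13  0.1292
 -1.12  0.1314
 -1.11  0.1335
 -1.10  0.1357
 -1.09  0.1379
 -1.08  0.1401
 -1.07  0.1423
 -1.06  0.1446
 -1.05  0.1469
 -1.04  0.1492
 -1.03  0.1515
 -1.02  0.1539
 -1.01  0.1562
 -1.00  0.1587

σ√T = 0.42·√0.25 = 0.2100
d₁ = [ln(170/220) + (0.064 + ½·0.42²)·0.25] / (σ√T) = (-0.2578 + 0.0381) / 0.2100 = -1.0466 ⇒ -1.05
d₂ = -1.0466 − 0.2100 = -1.2566 ⇒ -1.26
exp(−rT) = exp(−0.064·0.25) = 0.9841
N(d₁) = N(-1.05) = 0.1469;  N(d₂) = N(-1.26) = 0.1038
C = 170·0.1469 − 220·0.9841·0.1038 = 24.9730 − 22.4729 = 2.5001

$2.50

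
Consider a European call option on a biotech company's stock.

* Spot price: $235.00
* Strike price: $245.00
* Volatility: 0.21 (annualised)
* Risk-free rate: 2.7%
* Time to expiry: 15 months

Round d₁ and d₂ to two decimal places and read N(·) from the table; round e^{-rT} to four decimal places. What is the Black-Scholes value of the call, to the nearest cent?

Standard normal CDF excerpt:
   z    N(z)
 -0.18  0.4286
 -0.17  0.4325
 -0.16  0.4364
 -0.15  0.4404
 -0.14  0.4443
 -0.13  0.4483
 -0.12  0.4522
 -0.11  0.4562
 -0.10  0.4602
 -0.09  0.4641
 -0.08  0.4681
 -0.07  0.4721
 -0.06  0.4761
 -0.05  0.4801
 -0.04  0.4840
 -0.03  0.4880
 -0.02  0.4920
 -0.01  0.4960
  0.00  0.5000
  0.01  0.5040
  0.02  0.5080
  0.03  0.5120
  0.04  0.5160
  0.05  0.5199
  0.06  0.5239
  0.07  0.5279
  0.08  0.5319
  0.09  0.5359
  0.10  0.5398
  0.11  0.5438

$20.68

σ√T = 0.21·√1.25 = 0.2348
d₁ = [ln(235/245) + (0.027 + 0.21²/2)·1.25] / 0.2348 = [-0.0417 + 0.0613] / 0.2348 = 0.0836 ≈ 0.08
d₂ = d₁ − σ√T = 0.0836 − 0.2348 = -0.1511 ≈ -0.15
exp(−rT) = exp(−0.027·1.25) = 0.9668
C = 235·N(0.08) − 245·0.9668·N(-0.15) = 235·0.5319 − 245·0.9668·0.4404 = 124.9965 − 104.3158 = 20.6807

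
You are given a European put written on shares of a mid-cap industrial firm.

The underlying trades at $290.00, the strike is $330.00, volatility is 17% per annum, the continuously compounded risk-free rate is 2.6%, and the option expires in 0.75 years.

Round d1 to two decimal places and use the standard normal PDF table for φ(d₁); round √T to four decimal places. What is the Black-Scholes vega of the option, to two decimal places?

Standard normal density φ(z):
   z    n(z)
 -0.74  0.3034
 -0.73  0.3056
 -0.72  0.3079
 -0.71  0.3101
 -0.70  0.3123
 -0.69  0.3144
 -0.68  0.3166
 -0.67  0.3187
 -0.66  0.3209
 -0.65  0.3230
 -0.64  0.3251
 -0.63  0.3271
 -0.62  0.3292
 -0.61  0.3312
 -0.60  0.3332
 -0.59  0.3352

σ√T = 0.17·√0.75 = 0.1472
d₁ = [ln(290/330) + (0.026 + 0.17²/2)·0.75] / 0.1472 = [-0.1292 + 0.0303] / 0.1472 = -0.6716 ≈ -0.67
√T = √0.75 = 0.8660
φ(d₁) = φ(-0.67) = 0.3187
vega = S·φ(d₁)·√T = 290·0.3187·0.8660 = 80.0383
(Vega is the same for a European call and put with the same parameters.)

80.04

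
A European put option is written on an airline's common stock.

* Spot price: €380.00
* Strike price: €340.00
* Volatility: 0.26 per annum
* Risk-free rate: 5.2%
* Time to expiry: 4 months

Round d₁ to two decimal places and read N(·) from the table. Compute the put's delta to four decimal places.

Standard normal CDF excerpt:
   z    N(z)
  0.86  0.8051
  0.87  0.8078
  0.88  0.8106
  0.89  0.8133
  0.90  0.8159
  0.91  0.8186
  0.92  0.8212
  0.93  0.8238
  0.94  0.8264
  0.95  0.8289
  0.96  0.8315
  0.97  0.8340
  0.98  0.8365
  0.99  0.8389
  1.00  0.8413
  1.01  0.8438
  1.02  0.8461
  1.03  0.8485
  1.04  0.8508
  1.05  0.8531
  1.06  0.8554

-0.1762

σ√T = 0.26·√0.3333 = 0.1501
ln(S/K) + (r + σ²/2)T = ln(380/340) + (0.052 + 0.26²/2)·0.3333 = 0.1112 + 0.0286 = 0.1398
d₁ = 0.1398 / 0.1501 = 0.9315 ≈ 0.93
N(d₁) = N(0.93) = 0.8238
Δ_put = N(d₁) − 1 = 0.8238 − 1 = -0.1762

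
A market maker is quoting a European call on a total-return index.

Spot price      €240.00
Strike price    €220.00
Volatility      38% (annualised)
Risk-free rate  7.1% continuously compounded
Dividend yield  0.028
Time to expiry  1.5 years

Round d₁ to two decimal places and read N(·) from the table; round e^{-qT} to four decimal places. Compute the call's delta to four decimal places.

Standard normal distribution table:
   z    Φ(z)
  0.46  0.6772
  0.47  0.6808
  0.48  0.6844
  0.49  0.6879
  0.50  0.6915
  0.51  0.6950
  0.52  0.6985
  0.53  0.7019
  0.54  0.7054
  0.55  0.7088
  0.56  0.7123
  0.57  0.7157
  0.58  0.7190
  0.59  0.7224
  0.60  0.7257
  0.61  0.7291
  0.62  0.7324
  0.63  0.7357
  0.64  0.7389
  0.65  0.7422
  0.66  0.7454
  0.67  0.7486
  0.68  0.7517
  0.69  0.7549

T = 1.5;  σ√T = 0.4654
d₁ = [ln(240/220) + (0.071 − 0.028 + ½·0.38²)·1.5] / (σ√T) = (0.0870 + 0.1728) / 0.4654 = 0.5583 which rounds to 0.56
N(d₁) = N(0.56) = 0.7123
Δ_call = e^(−qT)·N(d₁) = 0.9589·0.7123 = 0.6830

0.6830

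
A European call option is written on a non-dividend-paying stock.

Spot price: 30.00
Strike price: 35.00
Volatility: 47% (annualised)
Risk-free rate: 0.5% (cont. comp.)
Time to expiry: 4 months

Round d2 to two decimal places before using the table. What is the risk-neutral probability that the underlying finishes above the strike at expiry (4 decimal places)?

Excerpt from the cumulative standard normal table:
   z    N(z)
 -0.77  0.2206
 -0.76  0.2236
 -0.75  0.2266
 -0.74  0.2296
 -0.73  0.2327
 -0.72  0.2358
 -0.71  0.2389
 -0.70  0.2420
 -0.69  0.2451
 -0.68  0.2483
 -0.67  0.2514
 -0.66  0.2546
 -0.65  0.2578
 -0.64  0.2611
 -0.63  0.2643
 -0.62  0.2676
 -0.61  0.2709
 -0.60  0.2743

0.2420

σ√T = 0.47·√0.3333 = 0.2714
ln(S/K) + (r + σ²/2)T = ln(30/35) + (0.005 + 0.47²/2)·0.3333 = -0.1542 + 0.0385 = -0.1157
d₁ = -0.1157 / 0.2714 = -0.4263 → -0.43
d₂ = d₁ − σ√T = -0.4263 − 0.2714 = -0.6976 → -0.70
Risk-neutral Pr[S_T > K] = N(d₂) = N(-0.70) = 0.2420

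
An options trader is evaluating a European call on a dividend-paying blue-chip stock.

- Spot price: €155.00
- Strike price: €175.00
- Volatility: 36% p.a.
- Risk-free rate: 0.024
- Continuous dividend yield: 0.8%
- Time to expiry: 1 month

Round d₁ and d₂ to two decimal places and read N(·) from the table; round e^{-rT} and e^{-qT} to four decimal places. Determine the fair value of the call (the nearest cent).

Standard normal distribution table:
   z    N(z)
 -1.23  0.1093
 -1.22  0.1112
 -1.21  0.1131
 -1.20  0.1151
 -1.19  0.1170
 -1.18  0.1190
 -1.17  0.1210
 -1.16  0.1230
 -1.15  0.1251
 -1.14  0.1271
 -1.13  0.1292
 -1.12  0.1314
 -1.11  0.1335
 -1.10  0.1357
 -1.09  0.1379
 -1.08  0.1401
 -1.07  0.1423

€1.27

σ√T = 0.36·√0.08333 = 0.1039
ln(S/K) + (r − q + σ²/2)T = ln(155/175) + (0.024 − 0.008 + 0.36²/2)·0.08333 = -0.1214 + 0.0067 = -0.1146
d₁ = -0.1146 / 0.1039 = -1.1030 which rounds to -1.10
d₂ = d₁ − σ√T = -1.1030 − 0.1039 = -1.2069 which rounds to -1.21
exp(−qT) = exp(−0.008·0.08333) = 0.9993;  exp(−rT) = exp(−0.024·0.08333) = 0.9980
C = 155·0.9993·N(-1.10) − 175·0.9980·N(-1.21) = 155·0.9993·0.1357 − 175·0.9980·0.1131 = 21.0188 − 19.7529 = 1.2659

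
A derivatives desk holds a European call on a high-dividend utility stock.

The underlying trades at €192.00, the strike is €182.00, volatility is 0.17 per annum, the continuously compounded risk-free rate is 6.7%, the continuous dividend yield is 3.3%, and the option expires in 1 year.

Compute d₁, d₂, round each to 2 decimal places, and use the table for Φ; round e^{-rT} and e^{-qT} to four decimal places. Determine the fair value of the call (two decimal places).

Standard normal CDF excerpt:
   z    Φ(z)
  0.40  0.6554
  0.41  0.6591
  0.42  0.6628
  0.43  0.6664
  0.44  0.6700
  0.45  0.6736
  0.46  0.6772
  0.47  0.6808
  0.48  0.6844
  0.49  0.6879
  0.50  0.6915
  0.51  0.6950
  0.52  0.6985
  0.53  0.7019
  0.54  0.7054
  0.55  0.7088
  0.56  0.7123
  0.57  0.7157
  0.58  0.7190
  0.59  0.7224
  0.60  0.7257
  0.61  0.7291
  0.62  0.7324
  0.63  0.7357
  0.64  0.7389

€21.38

σ√T = 0.17 × 1.0000 = 0.1700
d₁ = [ln(192/182) + (0.067 − 0.033 + ½·0.17²)·1] / (σ√T) = (0.0535 + 0.0485) / 0.1700 = 0.5996 → 0.60
d₂ = 0.5996 − 0.1700 = 0.4296 → 0.43
e^(−qT) = e^(−0.033·1) = 0.9675;  e^(−rT) = e^(−0.067·1) = 0.9352
C = 192·0.9675·N(0.60) − 182·0.9352·N(0.43) = 192·0.9675·0.7257 − 182·0.9352·0.6664 = 134.8060 − 113.4255 = 21.3805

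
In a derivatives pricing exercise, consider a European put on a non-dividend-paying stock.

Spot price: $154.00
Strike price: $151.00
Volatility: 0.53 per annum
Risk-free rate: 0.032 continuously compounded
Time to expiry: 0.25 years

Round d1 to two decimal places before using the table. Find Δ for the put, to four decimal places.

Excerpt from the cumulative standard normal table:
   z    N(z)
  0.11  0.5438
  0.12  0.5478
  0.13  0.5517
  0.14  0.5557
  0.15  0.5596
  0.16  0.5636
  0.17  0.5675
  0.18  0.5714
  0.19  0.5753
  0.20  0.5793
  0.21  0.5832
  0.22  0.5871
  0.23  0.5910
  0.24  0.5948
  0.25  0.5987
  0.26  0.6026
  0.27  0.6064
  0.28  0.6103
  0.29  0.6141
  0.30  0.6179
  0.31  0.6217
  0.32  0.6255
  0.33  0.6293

-0.4052

σ√T = 0.53 × 0.5000 = 0.2650
d₁ = [ln(154/151) + (0.032 + 0.53²/2)·0.25] / 0.2650 = [0.0197 + 0.0431] / 0.2650 = 0.2369 which rounds to 0.24
N(d₁) = N(0.24) = 0.5948
Δ_put = N(d₁) − 1 = 0.5948 − 1 = -0.4052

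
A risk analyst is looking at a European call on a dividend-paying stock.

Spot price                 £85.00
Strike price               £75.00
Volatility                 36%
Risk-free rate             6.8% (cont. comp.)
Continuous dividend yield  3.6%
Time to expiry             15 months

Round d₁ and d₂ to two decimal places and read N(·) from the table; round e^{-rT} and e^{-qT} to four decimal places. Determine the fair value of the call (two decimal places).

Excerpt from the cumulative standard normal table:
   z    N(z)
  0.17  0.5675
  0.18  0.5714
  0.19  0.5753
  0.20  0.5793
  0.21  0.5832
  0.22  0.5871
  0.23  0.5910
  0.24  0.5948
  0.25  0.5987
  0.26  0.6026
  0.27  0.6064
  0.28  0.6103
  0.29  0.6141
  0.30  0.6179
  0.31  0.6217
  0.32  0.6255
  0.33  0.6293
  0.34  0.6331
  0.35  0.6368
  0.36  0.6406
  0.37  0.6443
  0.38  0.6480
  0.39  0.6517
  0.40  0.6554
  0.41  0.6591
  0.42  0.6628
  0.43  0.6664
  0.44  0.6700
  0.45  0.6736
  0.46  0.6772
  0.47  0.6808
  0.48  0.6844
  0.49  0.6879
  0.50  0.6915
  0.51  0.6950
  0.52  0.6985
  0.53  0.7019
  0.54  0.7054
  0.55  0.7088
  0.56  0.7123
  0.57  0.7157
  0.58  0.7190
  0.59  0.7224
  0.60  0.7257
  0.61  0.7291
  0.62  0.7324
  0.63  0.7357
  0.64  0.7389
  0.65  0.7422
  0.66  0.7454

σ√T = 0.36 × 1.1180 = 0.4025
d₁ = [ln(85/75) + (0.068 − 0.036 + 0.36²/2)·1.25] / 0.4025 = [0.1252 + 0.1210] / 0.4025 = 0.6116 ≈ 0.61
d₂ = d₁ − σ√T = 0.6116 − 0.4025 = 0.2091 ≈ 0.21
e^(−qT) = e^(−0.036·1.25) = 0.9560;  e^(−rT) = e^(−0.068·1.25) = 0.9185
N(d₁) = N(0.61) = 0.7291;  N(d₂) = N(0.21) = 0.5832
C = 85·0.9560·0.7291 − 75·0.9185·0.5832 = 59.2467 − 40.1752 = 19.0715

£19.07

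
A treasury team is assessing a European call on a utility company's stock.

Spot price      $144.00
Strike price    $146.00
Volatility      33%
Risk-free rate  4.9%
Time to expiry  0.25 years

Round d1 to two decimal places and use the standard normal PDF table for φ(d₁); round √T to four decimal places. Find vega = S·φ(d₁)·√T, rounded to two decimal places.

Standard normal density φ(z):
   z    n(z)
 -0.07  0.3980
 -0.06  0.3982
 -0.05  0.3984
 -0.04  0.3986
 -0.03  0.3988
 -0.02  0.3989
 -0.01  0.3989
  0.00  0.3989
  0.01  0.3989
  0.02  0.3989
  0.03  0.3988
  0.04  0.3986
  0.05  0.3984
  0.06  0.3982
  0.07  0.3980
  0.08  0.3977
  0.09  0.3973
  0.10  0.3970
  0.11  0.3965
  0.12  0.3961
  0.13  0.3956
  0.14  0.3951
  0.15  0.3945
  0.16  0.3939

σ√T = 0.33 × 0.5000 = 0.1650
ln(S/K) + (r + σ²/2)T = ln(144/146) + (0.049 + 0.33²/2)·0.25 = -0.0138 + 0.0259 = 0.0121
d₁ = 0.0121 / 0.1650 = 0.0731 which rounds to 0.07
√T = √0.25 = 0.5000
φ(d₁) = φ(0.07) = 0.3980
vega = S·φ(d₁)·√T = 144·0.3980·0.5000 = 28.6560

28.66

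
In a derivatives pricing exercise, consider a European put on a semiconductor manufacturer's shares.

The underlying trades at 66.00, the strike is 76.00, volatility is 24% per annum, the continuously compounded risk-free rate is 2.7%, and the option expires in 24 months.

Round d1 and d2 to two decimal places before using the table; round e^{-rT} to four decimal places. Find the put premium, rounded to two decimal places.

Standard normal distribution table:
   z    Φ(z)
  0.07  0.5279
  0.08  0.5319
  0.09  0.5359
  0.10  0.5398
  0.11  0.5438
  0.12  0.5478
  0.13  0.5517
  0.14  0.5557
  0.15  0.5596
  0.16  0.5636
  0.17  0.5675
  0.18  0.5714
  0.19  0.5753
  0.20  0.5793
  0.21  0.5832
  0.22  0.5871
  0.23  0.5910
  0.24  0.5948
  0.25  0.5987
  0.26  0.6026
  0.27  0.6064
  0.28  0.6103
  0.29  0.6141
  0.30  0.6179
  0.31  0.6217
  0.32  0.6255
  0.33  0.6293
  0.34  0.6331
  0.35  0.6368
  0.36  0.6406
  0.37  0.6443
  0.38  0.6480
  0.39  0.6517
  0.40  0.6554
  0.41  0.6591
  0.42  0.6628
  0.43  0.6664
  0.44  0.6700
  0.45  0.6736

T = 2;  σ√T = 0.3394
ln(S/K) + (r + σ²/2)T = ln(66/76) + (0.027 + 0.24²/2)·2 = -0.1411 + 0.1116 = -0.0295
d₁ = -0.0295 / 0.3394 = -0.0869 ⇒ -0.09
d₂ = d₁ − σ√T = -0.0869 − 0.3394 = -0.4263 ⇒ -0.43
e^(−rT) = e^(−0.027·2) = 0.9474
N(−d₂) = N(0.43) = 0.6664;  N(−d₁) = N(0.09) = 0.5359
P = 76·0.9474·0.6664 − 66·0.5359 = 47.9824 − 35.3694 = 12.6130

12.61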